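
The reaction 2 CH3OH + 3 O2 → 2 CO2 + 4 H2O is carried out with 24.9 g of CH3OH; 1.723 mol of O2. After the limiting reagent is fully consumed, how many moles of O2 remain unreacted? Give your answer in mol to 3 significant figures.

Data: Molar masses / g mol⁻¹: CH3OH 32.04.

0.557 mol

n(CH3OH) = 24.90 / 32.04 = 0.7772 mol
n(O2) = 1.723 mol
n/ν for CH3OH = 0.7772/2 = 0.3886
n/ν for O2 = 1.723/3 = 0.5743
Smallest n/ν is CH3OH → limiting reagent.
O2 consumed = (3/2) × 0.7772 = 1.166 mol
O2 remaining = 1.723 − 1.166 = 0.5570 mol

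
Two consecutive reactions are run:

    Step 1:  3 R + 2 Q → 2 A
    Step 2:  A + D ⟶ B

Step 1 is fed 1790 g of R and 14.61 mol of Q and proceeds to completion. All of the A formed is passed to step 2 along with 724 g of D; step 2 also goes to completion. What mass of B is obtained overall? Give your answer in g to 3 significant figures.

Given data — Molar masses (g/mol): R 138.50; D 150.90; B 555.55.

Step 1:
n(R) = 1790 / 138.50 = 12.92 mol
n(Q) = 14.61 mol
n/ν → R: 4.307, Q: 7.305; R is limiting.
n(A) produced = (2/3) × 12.92 = 8.613 mol
Step 2:
n(A) available = 8.613 mol
n(D) = 724.0 / 150.90 = 4.798 mol
n/ν → A: 8.613, D: 4.798; D is limiting.
n(B) = (1/1) × 4.798 = 4.798 mol
mass = 4.798 × 555.55 = 2666 g

2670 g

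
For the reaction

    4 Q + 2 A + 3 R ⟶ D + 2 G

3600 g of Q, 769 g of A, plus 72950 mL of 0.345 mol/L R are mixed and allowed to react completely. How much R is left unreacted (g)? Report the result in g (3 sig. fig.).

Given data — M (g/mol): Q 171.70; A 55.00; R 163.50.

1540 g

n(Q) = 3600 / 171.70 = 20.97 mol
n(A) = 769.0 / 55.00 = 13.98 mol
n(R) = 0.345 × 72950/1000 = 25.17 mol
n/ν for Q = 20.97/4 = 5.243
n/ν for A = 13.98/2 = 6.990
n/ν for R = 25.17/3 = 8.390
Smallest n/ν is Q → limiting reagent.
R consumed = (3/4) × 20.97 = 15.73 mol
R remaining = 25.17 − 15.73 = 9.440 mol
mass = 9.440 × 163.50 = 1543 g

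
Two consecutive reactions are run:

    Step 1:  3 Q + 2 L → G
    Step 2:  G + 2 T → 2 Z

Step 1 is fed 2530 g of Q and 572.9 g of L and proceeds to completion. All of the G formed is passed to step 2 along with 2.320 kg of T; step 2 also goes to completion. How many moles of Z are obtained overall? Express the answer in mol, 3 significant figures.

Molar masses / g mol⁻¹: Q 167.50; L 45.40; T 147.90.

Step 1:
n(Q) = 2530 / 167.50 = 15.10 mol
n(L) = 572.9 / 45.40 = 12.62 mol
n/ν for Q = 15.10/3 = 5.033
n/ν for L = 12.62/2 = 6.310
Smallest n/ν is Q → limiting reagent.
n(G) produced = (1/3) × 15.10 = 5.033 mol
Step 2:
n(G) available = 5.033 mol
n(T) = 2.320×1000 / 147.90 = 15.69 mol
n/ν for G = 5.033/1 = 5.033
n/ν for T = 15.69/2 = 7.845
Smallest n/ν is G → limiting reagent.
n(Z) = (2/1) × 5.033 = 10.07 mol

10.1 mol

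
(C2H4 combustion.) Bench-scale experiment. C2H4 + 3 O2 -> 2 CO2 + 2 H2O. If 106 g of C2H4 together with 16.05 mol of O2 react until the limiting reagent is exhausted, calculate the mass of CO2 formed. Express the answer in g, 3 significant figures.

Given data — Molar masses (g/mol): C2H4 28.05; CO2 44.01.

333 g

n(C2H4) = 106.0 / 28.05 = 3.779 mol
n(O2) = 16.05 mol
n/ν → C2H4: 3.779, O2: 5.350; C2H4 is limiting.
n(CO2) = (2/1) × 3.779 = 7.558 mol
mass = 7.558 × 44.01 = 332.6 g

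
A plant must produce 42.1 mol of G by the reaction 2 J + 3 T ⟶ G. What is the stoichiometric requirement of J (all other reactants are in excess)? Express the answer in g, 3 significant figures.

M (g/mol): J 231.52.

19500 g

n(G) = 42.10 mol
n(J) = (2/1) × 42.10 = 84.20 mol
mass = 84.20 × 231.52 = 19490 g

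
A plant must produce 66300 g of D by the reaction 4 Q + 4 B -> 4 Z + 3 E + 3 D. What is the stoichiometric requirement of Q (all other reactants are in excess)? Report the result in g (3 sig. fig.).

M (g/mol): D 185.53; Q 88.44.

n(D) = 66300 / 185.53 = 357.4 mol
n(Q) = (4/3) × 357.4 = 476.5 mol
mass = 476.5 × 88.44 = 42140 g

42100 g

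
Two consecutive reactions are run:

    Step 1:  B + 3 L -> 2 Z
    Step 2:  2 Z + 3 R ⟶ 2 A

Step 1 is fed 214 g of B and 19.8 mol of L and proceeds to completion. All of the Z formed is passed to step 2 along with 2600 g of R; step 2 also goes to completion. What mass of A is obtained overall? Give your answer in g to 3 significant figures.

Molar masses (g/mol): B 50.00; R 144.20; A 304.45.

Step 1:
n(B) = 214.0 / 50.00 = 4.280 mol
n(L) = 19.80 mol
n/ν → B: 4.280, L: 6.600; B is limiting.
n(Z) produced = (2/1) × 4.280 = 8.560 mol
Step 2:
n(Z) available = 8.560 mol
n(R) = 2600 / 144.20 = 18.03 mol
n/ν → Z: 4.280, R: 6.010; Z is limiting.
n(A) = (2/2) × 8.560 = 8.560 mol
mass = 8.560 × 304.45 = 2606 g

2610 g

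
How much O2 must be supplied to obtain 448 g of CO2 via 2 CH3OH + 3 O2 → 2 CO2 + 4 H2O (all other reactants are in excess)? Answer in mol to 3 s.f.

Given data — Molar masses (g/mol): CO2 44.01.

n(CO2) = 448 / 44.01 = 10.18 mol
n(O2) = (3/2) × 10.18 = 15.27 mol

15.3 mol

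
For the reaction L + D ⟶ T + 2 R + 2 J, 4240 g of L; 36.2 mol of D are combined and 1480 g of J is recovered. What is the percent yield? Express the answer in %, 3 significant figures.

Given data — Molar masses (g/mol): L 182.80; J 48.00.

n(L) = 4240 / 182.80 = 23.19 mol
n(D) = 36.20 mol
n/ν for L = 23.19/1 = 23.19
n/ν for D = 36.20/1 = 36.20
Smallest n/ν is L → limiting reagent.
theoretical n(J) = (2/1) × 23.19 = 46.38 mol → 2226 g
% yield = 1480 / 2226 × 100 = 66.49 %

66.5 %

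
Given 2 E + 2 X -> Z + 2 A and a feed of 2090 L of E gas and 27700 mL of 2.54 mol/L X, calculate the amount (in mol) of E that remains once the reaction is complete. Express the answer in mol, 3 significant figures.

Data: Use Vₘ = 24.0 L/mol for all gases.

n(E) = 2090 / 24.0 = 87.08 mol
n(X) = 2.54 × 27700/1000 = 70.36 mol
n/ν for E = 87.08/2 = 43.54
n/ν for X = 70.36/2 = 35.18
Smallest n/ν is X → limiting reagent.
E consumed = (2/2) × 70.36 = 70.36 mol
E remaining = 87.08 − 70.36 = 16.72 mol

16.7 mol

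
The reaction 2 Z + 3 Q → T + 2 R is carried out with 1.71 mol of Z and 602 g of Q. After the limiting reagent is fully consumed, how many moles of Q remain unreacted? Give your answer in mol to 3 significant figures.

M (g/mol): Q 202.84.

0.403 mol

n(Z) = 1.710 mol
n(Q) = 602.0 / 202.84 = 2.968 mol
n/ν for Z = 1.710/2 = 0.8550
n/ν for Q = 2.968/3 = 0.9893
Smallest n/ν is Z → limiting reagent.
Q consumed = (3/2) × 1.710 = 2.565 mol
Q remaining = 2.968 − 2.565 = 0.4030 mol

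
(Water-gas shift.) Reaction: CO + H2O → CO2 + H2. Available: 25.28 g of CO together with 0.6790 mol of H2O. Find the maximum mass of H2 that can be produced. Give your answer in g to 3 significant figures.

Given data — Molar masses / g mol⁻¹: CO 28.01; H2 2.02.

n(CO) = 25.28 / 28.01 = 0.9025 mol
n(H2O) = 0.6790 mol
n/ν → CO: 0.9025, H2O: 0.6790; H2O is limiting.
n(H2) = (1/1) × 0.6790 = 0.6790 mol
mass = 0.6790 × 2.02 = 1.372 g

1.37 g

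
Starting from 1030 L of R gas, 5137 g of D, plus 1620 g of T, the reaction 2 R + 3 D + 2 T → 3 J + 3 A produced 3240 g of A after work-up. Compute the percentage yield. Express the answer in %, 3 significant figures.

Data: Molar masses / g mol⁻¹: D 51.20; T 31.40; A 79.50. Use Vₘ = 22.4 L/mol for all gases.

n(R) = 1030 / 22.4 = 45.98 mol
n(D) = 5137 / 51.20 = 100.3 mol
n(T) = 1620 / 31.40 = 51.59 mol
n/ν for R = 45.98/2 = 22.99
n/ν for D = 100.3/3 = 33.43
n/ν for T = 51.59/2 = 25.80
Smallest n/ν is R → limiting reagent.
theoretical n(A) = (3/2) × 45.98 = 68.97 mol → 5483 g
% yield = 3240 / 5483 × 100 = 59.09 %

59.1 %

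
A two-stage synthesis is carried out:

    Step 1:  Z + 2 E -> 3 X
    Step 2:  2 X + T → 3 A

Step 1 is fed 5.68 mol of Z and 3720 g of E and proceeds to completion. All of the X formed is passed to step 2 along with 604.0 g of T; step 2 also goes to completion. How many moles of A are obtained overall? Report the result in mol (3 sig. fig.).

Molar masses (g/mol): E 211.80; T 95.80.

18.9 mol

Step 1:
n(Z) = 5.680 mol
n(E) = 3720 / 211.80 = 17.56 mol
n/ν for Z = 5.680/1 = 5.680
n/ν for E = 17.56/2 = 8.780
Smallest n/ν is Z → limiting reagent.
n(X) produced = (3/1) × 5.680 = 17.04 mol
Step 2:
n(X) available = 17.04 mol
n(T) = 604.0 / 95.80 = 6.305 mol
n/ν for X = 17.04/2 = 8.520
n/ν for T = 6.305/1 = 6.305
Smallest n/ν is T → limiting reagent.
n(A) = (3/1) × 6.305 = 18.92 mol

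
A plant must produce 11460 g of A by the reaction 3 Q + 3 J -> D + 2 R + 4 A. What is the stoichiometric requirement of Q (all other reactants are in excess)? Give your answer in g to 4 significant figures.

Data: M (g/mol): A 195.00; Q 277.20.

12220 g

n(A) = 11460 / 195.00 = 58.77 mol
n(Q) = (3/4) × 58.77 = 44.08 mol
mass = 44.08 × 277.20 = 12220 g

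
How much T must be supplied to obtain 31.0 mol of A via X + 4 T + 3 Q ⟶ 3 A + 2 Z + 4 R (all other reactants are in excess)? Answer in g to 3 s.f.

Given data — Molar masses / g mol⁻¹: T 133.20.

5510 g

n(A) = 31.00 mol
n(T) = (4/3) × 31.00 = 41.33 mol
mass = 41.33 × 133.20 = 5505 g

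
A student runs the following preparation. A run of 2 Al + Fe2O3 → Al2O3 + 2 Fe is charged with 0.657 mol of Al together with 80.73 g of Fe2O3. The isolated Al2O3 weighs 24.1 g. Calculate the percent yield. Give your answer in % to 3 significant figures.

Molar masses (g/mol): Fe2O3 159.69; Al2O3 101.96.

n(Al) = 0.6570 mol
n(Fe2O3) = 80.73 / 159.69 = 0.5055 mol
n/ν → Al: 0.3285, Fe2O3: 0.5055; Al is limiting.
theoretical n(Al2O3) = (1/2) × 0.6570 = 0.3285 mol → 33.49 g
% yield = 24.1 / 33.49 × 100 = 71.96 %

72.0 %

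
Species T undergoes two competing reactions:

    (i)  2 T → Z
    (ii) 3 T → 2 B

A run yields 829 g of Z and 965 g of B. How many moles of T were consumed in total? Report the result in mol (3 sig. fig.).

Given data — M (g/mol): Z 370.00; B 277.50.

9.70 mol

n(Z) = 829 / 370.00 = 2.241 mol
n(B) = 965 / 277.50 = 3.477 mol
n(T) via (i) = (2/1)×2.241 = 4.482 mol
n(T) via (ii) = (3/2)×3.477 = 5.216 mol
total n(T) = 4.482 + 5.216 = 9.698 mol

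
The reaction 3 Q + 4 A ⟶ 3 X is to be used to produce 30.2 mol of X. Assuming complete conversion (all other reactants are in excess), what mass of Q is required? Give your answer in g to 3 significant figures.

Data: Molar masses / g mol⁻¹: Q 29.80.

n(X) = 30.20 mol
n(Q) = (3/3) × 30.20 = 30.20 mol
mass = 30.20 × 29.80 = 900.0 g

900 g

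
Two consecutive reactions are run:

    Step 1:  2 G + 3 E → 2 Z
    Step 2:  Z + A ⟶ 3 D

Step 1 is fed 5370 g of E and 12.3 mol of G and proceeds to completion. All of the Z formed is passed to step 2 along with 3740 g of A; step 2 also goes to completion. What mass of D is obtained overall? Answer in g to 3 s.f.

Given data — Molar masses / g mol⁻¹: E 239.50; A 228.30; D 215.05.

7940 g

Step 1:
n(E) = 5370 / 239.50 = 22.42 mol
n(G) = 12.30 mol
n/ν for E = 22.42/3 = 7.473
n/ν for G = 12.30/2 = 6.150
Smallest n/ν is G → limiting reagent.
n(Z) produced = (2/2) × 12.30 = 12.30 mol
Step 2:
n(Z) available = 12.30 mol
n(A) = 3740 / 228.30 = 16.38 mol
n/ν for Z = 12.30/1 = 12.30
n/ν for A = 16.38/1 = 16.38
Smallest n/ν is Z → limiting reagent.
n(D) = (3/1) × 12.30 = 36.90 mol
mass = 36.90 × 215.05 = 7935 g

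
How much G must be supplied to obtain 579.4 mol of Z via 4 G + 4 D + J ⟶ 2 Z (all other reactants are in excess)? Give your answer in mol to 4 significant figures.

1159 mol

n(Z) = 579.4 mol
n(G) = (4/2) × 579.4 = 1159 mol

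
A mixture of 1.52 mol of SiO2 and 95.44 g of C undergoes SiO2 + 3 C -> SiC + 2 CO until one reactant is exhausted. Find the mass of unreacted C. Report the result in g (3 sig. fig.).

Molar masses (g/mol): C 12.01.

40.7 g

n(SiO2) = 1.520 mol
n(C) = 95.44 / 12.01 = 7.947 mol
n/ν for SiO2 = 1.520/1 = 1.520
n/ν for C = 7.947/3 = 2.649
Smallest n/ν is SiO2 → limiting reagent.
C consumed = (3/1) × 1.520 = 4.560 mol
C remaining = 7.947 − 4.560 = 3.387 mol
mass = 3.387 × 12.01 = 40.68 g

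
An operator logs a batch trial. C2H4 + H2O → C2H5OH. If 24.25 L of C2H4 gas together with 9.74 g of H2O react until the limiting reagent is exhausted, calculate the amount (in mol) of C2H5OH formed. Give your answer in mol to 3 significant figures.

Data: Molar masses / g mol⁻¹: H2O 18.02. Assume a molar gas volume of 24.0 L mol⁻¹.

0.541 mol

n(C2H4) = 24.25 / 24.0 = 1.010 mol
n(H2O) = 9.740 / 18.02 = 0.5405 mol
n/ν for C2H4 = 1.010/1 = 1.010
n/ν for H2O = 0.5405/1 = 0.5405
Smallest n/ν is H2O → limiting reagent.
n(C2H5OH) = (1/1) × 0.5405 = 0.5405 mol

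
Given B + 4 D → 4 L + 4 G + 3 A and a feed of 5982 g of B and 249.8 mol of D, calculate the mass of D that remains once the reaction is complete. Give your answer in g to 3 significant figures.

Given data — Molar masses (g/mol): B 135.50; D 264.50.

n(B) = 5982 / 135.50 = 44.15 mol
n(D) = 249.8 mol
n/ν for B = 44.15/1 = 44.15
n/ν for D = 249.8/4 = 62.45
Smallest n/ν is B → limiting reagent.
D consumed = (4/1) × 44.15 = 176.6 mol
D remaining = 249.8 − 176.6 = 73.20 mol
mass = 73.20 × 264.50 = 19360 g

19400 g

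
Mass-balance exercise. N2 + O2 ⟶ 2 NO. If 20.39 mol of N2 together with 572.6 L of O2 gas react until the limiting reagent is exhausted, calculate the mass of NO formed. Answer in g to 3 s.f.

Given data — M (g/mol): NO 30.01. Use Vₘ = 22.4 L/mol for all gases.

n(N2) = 20.39 mol
n(O2) = 572.6 / 22.4 = 25.56 mol
n/ν → N2: 20.39, O2: 25.56; N2 is limiting.
n(NO) = (2/1) × 20.39 = 40.78 mol
mass = 40.78 × 30.01 = 1224 g

1220 g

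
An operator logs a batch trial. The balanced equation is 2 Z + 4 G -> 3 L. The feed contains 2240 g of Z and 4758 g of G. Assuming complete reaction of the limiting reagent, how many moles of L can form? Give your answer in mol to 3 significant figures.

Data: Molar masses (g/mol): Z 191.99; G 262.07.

13.6 mol

n(Z) = 2240 / 191.99 = 11.67 mol
n(G) = 4758 / 262.07 = 18.16 mol
n/ν for Z = 11.67/2 = 5.835
n/ν for G = 18.16/4 = 4.540
Smallest n/ν is G → limiting reagent.
n(L) = (3/4) × 18.16 = 13.62 mol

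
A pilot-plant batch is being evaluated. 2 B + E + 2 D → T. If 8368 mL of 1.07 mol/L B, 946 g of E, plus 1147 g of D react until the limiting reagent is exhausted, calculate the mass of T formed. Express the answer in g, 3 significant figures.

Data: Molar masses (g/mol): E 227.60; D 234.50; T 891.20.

2180 g

n(B) = 1.07 × 8368/1000 = 8.954 mol
n(E) = 946.0 / 227.60 = 4.156 mol
n(D) = 1147 / 234.50 = 4.891 mol
n/ν → B: 4.477, E: 4.156, D: 2.446; D is limiting.
n(T) = (1/2) × 4.891 = 2.446 mol
mass = 2.446 × 891.20 = 2180 g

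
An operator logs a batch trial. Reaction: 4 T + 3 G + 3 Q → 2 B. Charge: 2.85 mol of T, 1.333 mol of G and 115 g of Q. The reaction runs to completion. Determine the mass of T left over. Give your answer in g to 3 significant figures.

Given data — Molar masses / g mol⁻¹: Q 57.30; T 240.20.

258 g

n(T) = 2.850 mol
n(G) = 1.333 mol
n(Q) = 115.0 / 57.30 = 2.007 mol
n/ν for T = 2.850/4 = 0.7125
n/ν for G = 1.333/3 = 0.4443
n/ν for Q = 2.007/3 = 0.6690
Smallest n/ν is G → limiting reagent.
T consumed = (4/3) × 1.333 = 1.777 mol
T remaining = 2.850 − 1.777 = 1.073 mol
mass = 1.073 × 240.20 = 257.7 g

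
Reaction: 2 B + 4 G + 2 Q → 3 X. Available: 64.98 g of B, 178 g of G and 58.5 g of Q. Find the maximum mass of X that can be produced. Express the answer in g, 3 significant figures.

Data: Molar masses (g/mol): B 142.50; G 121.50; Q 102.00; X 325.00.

n(B) = 64.98 / 142.50 = 0.4560 mol
n(G) = 178.0 / 121.50 = 1.465 mol
n(Q) = 58.50 / 102.00 = 0.5735 mol
n/ν → B: 0.2280, G: 0.3663, Q: 0.2868; B is limiting.
n(X) = (3/2) × 0.4560 = 0.6840 mol
mass = 0.6840 × 325.00 = 222.3 g

222 g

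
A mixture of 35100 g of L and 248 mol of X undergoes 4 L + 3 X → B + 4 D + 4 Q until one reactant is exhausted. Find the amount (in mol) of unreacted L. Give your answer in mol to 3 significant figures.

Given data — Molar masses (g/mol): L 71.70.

159 mol

n(L) = 35100 / 71.70 = 489.5 mol
n(X) = 248.0 mol
n/ν for L = 489.5/4 = 122.4
n/ν for X = 248.0/3 = 82.67
Smallest n/ν is X → limiting reagent.
L consumed = (4/3) × 248.0 = 330.7 mol
L remaining = 489.5 − 330.7 = 158.8 mol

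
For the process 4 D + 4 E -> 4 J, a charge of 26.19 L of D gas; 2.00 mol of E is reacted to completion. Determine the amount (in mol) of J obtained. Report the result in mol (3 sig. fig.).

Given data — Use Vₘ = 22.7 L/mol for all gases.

1.15 mol

n(D) = 26.19 / 22.7 = 1.154 mol
n(E) = 2.000 mol
n/ν for D = 1.154/4 = 0.2885
n/ν for E = 2.000/4 = 0.5000
Smallest n/ν is D → limiting reagent.
n(J) = (4/4) × 1.154 = 1.154 mol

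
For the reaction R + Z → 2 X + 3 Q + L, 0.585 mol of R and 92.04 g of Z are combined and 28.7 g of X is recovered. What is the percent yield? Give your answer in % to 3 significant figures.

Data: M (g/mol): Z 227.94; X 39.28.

90.5 %

n(R) = 0.5850 mol
n(Z) = 92.04 / 227.94 = 0.4038 mol
n/ν for R = 0.5850/1 = 0.5850
n/ν for Z = 0.4038/1 = 0.4038
Smallest n/ν is Z → limiting reagent.
theoretical n(X) = (2/1) × 0.4038 = 0.8076 mol → 31.72 g
% yield = 28.7 / 31.72 × 100 = 90.48 %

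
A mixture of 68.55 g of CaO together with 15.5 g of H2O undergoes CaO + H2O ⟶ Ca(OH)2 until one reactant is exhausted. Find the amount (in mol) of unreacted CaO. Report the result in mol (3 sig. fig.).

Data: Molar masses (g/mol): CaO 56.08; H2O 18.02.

n(CaO) = 68.55 / 56.08 = 1.222 mol
n(H2O) = 15.50 / 18.02 = 0.8602 mol
n/ν for CaO = 1.222/1 = 1.222
n/ν for H2O = 0.8602/1 = 0.8602
Smallest n/ν is H2O → limiting reagent.
CaO consumed = (1/1) × 0.8602 = 0.8602 mol
CaO remaining = 1.222 − 0.8602 = 0.3618 mol

0.362 mol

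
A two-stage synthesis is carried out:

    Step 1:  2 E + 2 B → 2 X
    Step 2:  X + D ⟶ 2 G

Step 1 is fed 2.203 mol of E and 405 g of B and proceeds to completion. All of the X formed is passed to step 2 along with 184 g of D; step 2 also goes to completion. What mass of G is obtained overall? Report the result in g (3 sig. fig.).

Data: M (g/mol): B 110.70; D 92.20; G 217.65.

Step 1:
n(E) = 2.203 mol
n(B) = 405.0 / 110.70 = 3.659 mol
n/ν for E = 2.203/2 = 1.102
n/ν for B = 3.659/2 = 1.830
Smallest n/ν is E → limiting reagent.
n(X) produced = (2/2) × 2.203 = 2.203 mol
Step 2:
n(X) available = 2.203 mol
n(D) = 184.0 / 92.20 = 1.996 mol
n/ν for X = 2.203/1 = 2.203
n/ν for D = 1.996/1 = 1.996
Smallest n/ν is D → limiting reagent.
n(G) = (2/1) × 1.996 = 3.992 mol
mass = 3.992 × 217.65 = 868.9 g

869 g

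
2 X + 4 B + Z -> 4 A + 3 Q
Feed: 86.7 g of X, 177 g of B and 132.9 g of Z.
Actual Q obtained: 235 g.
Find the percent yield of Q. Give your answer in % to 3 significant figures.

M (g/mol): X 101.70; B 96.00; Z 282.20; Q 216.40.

84.9 %

n(X) = 86.70 / 101.70 = 0.8525 mol
n(B) = 177.0 / 96.00 = 1.844 mol
n(Z) = 132.9 / 282.20 = 0.4709 mol
n/ν for X = 0.8525/2 = 0.4263
n/ν for B = 1.844/4 = 0.4610
n/ν for Z = 0.4709/1 = 0.4709
Smallest n/ν is X → limiting reagent.
theoretical n(Q) = (3/2) × 0.8525 = 1.279 mol → 276.8 g
% yield = 235 / 276.8 × 100 = 84.90 %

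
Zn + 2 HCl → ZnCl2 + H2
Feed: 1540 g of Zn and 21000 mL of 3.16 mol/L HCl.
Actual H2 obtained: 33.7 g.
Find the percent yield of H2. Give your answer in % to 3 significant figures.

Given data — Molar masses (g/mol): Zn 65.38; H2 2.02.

70.8 %

n(Zn) = 1540 / 65.38 = 23.55 mol
n(HCl) = 3.16 × 21000/1000 = 66.36 mol
n/ν for Zn = 23.55/1 = 23.55
n/ν for HCl = 66.36/2 = 33.18
Smallest n/ν is Zn → limiting reagent.
theoretical n(H2) = (1/1) × 23.55 = 23.55 mol → 47.57 g
% yield = 33.7 / 47.57 × 100 = 70.84 %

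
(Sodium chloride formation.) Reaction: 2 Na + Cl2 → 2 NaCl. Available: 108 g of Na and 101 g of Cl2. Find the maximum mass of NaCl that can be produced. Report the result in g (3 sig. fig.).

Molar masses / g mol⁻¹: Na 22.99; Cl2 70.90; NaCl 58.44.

n(Na) = 108.0 / 22.99 = 4.698 mol
n(Cl2) = 101.0 / 70.90 = 1.425 mol
n/ν → Na: 2.349, Cl2: 1.425; Cl2 is limiting.
n(NaCl) = (2/1) × 1.425 = 2.850 mol
mass = 2.850 × 58.44 = 166.6 g

167 g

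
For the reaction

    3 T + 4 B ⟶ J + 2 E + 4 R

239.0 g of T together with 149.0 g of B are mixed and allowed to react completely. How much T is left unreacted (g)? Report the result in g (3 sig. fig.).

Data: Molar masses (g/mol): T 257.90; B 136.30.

n(T) = 239.0 / 257.90 = 0.9267 mol
n(B) = 149.0 / 136.30 = 1.093 mol
n/ν for T = 0.9267/3 = 0.3089
n/ν for B = 1.093/4 = 0.2733
Smallest n/ν is B → limiting reagent.
T consumed = (3/4) × 1.093 = 0.8198 mol
T remaining = 0.9267 − 0.8198 = 0.1069 mol
mass = 0.1069 × 257.90 = 27.57 g

27.6 g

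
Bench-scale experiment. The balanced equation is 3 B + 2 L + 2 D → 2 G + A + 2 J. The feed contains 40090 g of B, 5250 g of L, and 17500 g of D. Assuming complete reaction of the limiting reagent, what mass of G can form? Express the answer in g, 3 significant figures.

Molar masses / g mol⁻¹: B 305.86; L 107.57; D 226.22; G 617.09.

n(B) = 40090 / 305.86 = 131.1 mol
n(L) = 5250 / 107.57 = 48.81 mol
n(D) = 17500 / 226.22 = 77.36 mol
n/ν for B = 131.1/3 = 43.70
n/ν for L = 48.81/2 = 24.41
n/ν for D = 77.36/2 = 38.68
Smallest n/ν is L → limiting reagent.
n(G) = (2/2) × 48.81 = 48.81 mol
mass = 48.81 × 617.09 = 30120 g

30100 g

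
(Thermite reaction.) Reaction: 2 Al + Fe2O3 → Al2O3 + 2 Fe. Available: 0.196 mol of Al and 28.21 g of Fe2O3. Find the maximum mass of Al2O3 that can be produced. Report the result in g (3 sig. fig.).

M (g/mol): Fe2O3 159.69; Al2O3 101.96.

9.99 g

n(Al) = 0.1960 mol
n(Fe2O3) = 28.21 / 159.69 = 0.1767 mol
n/ν → Al: 0.09800, Fe2O3: 0.1767; Al is limiting.
n(Al2O3) = (1/2) × 0.1960 = 0.09800 mol
mass = 0.09800 × 101.96 = 9.992 g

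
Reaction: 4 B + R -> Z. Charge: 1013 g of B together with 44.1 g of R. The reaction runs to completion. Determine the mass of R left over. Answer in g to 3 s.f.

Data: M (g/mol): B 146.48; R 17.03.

14.7 g

n(B) = 1013 / 146.48 = 6.916 mol
n(R) = 44.10 / 17.03 = 2.590 mol
n/ν for B = 6.916/4 = 1.729
n/ν for R = 2.590/1 = 2.590
Smallest n/ν is B → limiting reagent.
R consumed = (1/4) × 6.916 = 1.729 mol
R remaining = 2.590 − 1.729 = 0.8610 mol
mass = 0.8610 × 17.03 = 14.66 g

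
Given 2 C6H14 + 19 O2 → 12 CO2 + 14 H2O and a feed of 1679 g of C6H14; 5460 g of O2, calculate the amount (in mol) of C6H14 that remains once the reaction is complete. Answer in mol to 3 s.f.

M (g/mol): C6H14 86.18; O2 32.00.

n(C6H14) = 1679 / 86.18 = 19.48 mol
n(O2) = 5460 / 32.00 = 170.6 mol
n/ν for C6H14 = 19.48/2 = 9.740
n/ν for O2 = 170.6/19 = 8.979
Smallest n/ν is O2 → limiting reagent.
C6H14 consumed = (2/19) × 170.6 = 17.96 mol
C6H14 remaining = 19.48 − 17.96 = 1.520 mol

1.52 mol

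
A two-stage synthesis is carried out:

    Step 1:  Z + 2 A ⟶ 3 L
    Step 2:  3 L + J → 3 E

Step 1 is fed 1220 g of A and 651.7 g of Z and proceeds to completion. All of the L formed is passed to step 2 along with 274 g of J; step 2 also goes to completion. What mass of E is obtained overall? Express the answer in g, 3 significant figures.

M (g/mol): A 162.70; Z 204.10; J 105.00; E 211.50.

Step 1:
n(A) = 1220 / 162.70 = 7.498 mol
n(Z) = 651.7 / 204.10 = 3.193 mol
n/ν for A = 7.498/2 = 3.749
n/ν for Z = 3.193/1 = 3.193
Smallest n/ν is Z → limiting reagent.
n(L) produced = (3/1) × 3.193 = 9.579 mol
Step 2:
n(L) available = 9.579 mol
n(J) = 274.0 / 105.00 = 2.610 mol
n/ν for L = 9.579/3 = 3.193
n/ν for J = 2.610/1 = 2.610
Smallest n/ν is J → limiting reagent.
n(E) = (3/1) × 2.610 = 7.830 mol
mass = 7.830 × 211.50 = 1656 g

1660 g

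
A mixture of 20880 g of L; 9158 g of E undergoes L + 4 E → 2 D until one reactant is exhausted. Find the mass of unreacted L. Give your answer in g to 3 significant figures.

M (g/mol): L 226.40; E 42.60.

n(L) = 20880 / 226.40 = 92.23 mol
n(E) = 9158 / 42.60 = 215.0 mol
n/ν for L = 92.23/1 = 92.23
n/ν for E = 215.0/4 = 53.75
Smallest n/ν is E → limiting reagent.
L consumed = (1/4) × 215.0 = 53.75 mol
L remaining = 92.23 − 53.75 = 38.48 mol
mass = 38.48 × 226.40 = 8712 g

8710 g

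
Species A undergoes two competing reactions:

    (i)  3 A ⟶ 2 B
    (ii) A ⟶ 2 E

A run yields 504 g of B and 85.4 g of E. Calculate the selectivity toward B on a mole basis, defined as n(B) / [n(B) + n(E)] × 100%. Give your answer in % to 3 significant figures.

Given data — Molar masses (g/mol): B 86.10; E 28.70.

n(B) = 504 / 86.10 = 5.854 mol
n(E) = 85.4 / 28.70 = 2.976 mol
selectivity = 5.854/(5.854+2.976) × 100 = 66.30 %

66.3 %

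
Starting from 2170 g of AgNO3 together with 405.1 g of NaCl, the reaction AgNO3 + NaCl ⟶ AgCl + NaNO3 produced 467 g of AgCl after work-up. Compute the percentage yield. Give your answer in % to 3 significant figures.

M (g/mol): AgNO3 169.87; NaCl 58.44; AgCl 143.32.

47.0 %

n(AgNO3) = 2170 / 169.87 = 12.77 mol
n(NaCl) = 405.1 / 58.44 = 6.932 mol
n/ν for AgNO3 = 12.77/1 = 12.77
n/ν for NaCl = 6.932/1 = 6.932
Smallest n/ν is NaCl → limiting reagent.
theoretical n(AgCl) = (1/1) × 6.932 = 6.932 mol → 993.5 g
% yield = 467 / 993.5 × 100 = 47.01 %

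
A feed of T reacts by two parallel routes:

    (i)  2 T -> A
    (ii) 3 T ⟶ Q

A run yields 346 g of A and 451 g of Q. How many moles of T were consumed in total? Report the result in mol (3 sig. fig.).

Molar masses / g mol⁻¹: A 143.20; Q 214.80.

11.1 mol

n(A) = 346 / 143.20 = 2.416 mol
n(Q) = 451 / 214.80 = 2.100 mol
n(T) via (i) = (2/1)×2.416 = 4.832 mol
n(T) via (ii) = (3/1)×2.100 = 6.300 mol
total n(T) = 4.832 + 6.300 = 11.13 mol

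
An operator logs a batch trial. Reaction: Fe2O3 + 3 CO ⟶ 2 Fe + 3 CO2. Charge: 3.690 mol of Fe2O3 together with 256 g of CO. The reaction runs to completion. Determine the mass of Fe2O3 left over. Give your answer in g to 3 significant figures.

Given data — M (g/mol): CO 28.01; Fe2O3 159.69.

103 g

n(Fe2O3) = 3.690 mol
n(CO) = 256.0 / 28.01 = 9.140 mol
n/ν → Fe2O3: 3.690, CO: 3.047; CO is limiting.
Fe2O3 consumed = (1/3) × 9.140 = 3.047 mol
Fe2O3 remaining = 3.690 − 3.047 = 0.6430 mol
mass = 0.6430 × 159.69 = 102.7 g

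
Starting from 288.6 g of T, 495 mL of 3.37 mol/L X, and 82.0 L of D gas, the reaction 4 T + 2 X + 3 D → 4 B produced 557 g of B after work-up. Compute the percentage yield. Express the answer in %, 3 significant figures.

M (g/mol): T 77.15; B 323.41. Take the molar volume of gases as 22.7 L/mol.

51.6 %

n(T) = 288.6 / 77.15 = 3.741 mol
n(X) = 3.37 × 495.0/1000 = 1.668 mol
n(D) = 82.00 / 22.7 = 3.612 mol
n/ν for T = 3.741/4 = 0.9353
n/ν for X = 1.668/2 = 0.8340
n/ν for D = 3.612/3 = 1.204
Smallest n/ν is X → limiting reagent.
theoretical n(B) = (4/2) × 1.668 = 3.336 mol → 1079 g
% yield = 557 / 1079 × 100 = 51.62 %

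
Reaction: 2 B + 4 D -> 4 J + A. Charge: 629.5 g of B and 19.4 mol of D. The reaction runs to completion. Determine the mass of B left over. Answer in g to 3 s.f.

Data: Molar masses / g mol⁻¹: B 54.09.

n(B) = 629.5 / 54.09 = 11.64 mol
n(D) = 19.40 mol
n/ν for B = 11.64/2 = 5.820
n/ν for D = 19.40/4 = 4.850
Smallest n/ν is D → limiting reagent.
B consumed = (2/4) × 19.40 = 9.700 mol
B remaining = 11.64 − 9.700 = 1.940 mol
mass = 1.940 × 54.09 = 104.9 g

105 g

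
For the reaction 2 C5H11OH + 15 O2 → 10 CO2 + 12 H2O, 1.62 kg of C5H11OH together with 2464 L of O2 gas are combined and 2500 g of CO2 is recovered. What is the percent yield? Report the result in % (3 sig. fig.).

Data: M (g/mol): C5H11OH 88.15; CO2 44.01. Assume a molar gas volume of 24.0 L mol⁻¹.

83.0 %

n(C5H11OH) = 1.620×1000 / 88.15 = 18.38 mol
n(O2) = 2464 / 24.0 = 102.7 mol
n/ν for C5H11OH = 18.38/2 = 9.190
n/ν for O2 = 102.7/15 = 6.847
Smallest n/ν is O2 → limiting reagent.
theoretical n(CO2) = (10/15) × 102.7 = 68.47 mol → 3013 g
% yield = 2500 / 3013 × 100 = 82.97 %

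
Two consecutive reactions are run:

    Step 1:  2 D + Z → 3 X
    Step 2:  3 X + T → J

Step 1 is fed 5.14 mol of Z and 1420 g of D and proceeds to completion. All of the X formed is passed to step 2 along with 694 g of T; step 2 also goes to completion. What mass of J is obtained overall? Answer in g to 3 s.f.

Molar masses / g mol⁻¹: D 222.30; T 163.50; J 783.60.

Step 1:
n(Z) = 5.140 mol
n(D) = 1420 / 222.30 = 6.388 mol
n/ν → Z: 5.140, D: 3.194; D is limiting.
n(X) produced = (3/2) × 6.388 = 9.582 mol
Step 2:
n(X) available = 9.582 mol
n(T) = 694.0 / 163.50 = 4.245 mol
n/ν → X: 3.194, T: 4.245; X is limiting.
n(J) = (1/3) × 9.582 = 3.194 mol
mass = 3.194 × 783.60 = 2503 g

2500 g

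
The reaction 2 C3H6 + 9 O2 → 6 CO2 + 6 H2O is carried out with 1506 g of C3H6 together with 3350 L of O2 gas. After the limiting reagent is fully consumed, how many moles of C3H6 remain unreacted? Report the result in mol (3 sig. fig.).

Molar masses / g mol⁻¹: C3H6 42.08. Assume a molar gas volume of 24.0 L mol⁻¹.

4.77 mol

n(C3H6) = 1506 / 42.08 = 35.79 mol
n(O2) = 3350 / 24.0 = 139.6 mol
n/ν for C3H6 = 35.79/2 = 17.90
n/ν for O2 = 139.6/9 = 15.51
Smallest n/ν is O2 → limiting reagent.
C3H6 consumed = (2/9) × 139.6 = 31.02 mol
C3H6 remaining = 35.79 − 31.02 = 4.770 mol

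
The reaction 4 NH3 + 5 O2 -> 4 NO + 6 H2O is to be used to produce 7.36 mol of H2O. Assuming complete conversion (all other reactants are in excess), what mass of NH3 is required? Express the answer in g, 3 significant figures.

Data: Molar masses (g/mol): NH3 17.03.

83.6 g

n(H2O) = 7.360 mol
n(NH3) = (4/6) × 7.360 = 4.907 mol
mass = 4.907 × 17.03 = 83.57 g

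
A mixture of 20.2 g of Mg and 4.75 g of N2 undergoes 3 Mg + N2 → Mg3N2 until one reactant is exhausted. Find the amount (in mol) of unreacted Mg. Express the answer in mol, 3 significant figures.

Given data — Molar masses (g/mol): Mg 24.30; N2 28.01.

n(Mg) = 20.20 / 24.30 = 0.8313 mol
n(N2) = 4.750 / 28.01 = 0.1696 mol
n/ν for Mg = 0.8313/3 = 0.2771
n/ν for N2 = 0.1696/1 = 0.1696
Smallest n/ν is N2 → limiting reagent.
Mg consumed = (3/1) × 0.1696 = 0.5088 mol
Mg remaining = 0.8313 − 0.5088 = 0.3225 mol

0.323 mol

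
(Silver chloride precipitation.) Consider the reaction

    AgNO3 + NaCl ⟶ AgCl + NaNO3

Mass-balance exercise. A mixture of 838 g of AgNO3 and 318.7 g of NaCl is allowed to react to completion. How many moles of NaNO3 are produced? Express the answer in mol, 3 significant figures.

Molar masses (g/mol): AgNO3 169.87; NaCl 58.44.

n(AgNO3) = 838.0 / 169.87 = 4.933 mol
n(NaCl) = 318.7 / 58.44 = 5.453 mol
n/ν for AgNO3 = 4.933/1 = 4.933
n/ν for NaCl = 5.453/1 = 5.453
Smallest n/ν is AgNO3 → limiting reagent.
n(NaNO3) = (1/1) × 4.933 = 4.933 mol

4.93 mol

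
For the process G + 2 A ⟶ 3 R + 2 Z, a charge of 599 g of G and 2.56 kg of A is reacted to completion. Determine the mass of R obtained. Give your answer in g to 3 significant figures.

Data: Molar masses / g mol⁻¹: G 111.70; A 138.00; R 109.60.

n(G) = 599.0 / 111.70 = 5.363 mol
n(A) = 2.560×1000 / 138.00 = 18.55 mol
n/ν → G: 5.363, A: 9.275; G is limiting.
n(R) = (3/1) × 5.363 = 16.09 mol
mass = 16.09 × 109.60 = 1763 g

1760 g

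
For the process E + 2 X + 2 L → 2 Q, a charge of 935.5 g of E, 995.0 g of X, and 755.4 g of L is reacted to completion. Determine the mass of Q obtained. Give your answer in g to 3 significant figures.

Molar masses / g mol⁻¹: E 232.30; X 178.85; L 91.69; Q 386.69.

n(E) = 935.5 / 232.30 = 4.027 mol
n(X) = 995.0 / 178.85 = 5.563 mol
n(L) = 755.4 / 91.69 = 8.239 mol
n/ν → E: 4.027, X: 2.782, L: 4.120; X is limiting.
n(Q) = (2/2) × 5.563 = 5.563 mol
mass = 5.563 × 386.69 = 2151 g

2150 g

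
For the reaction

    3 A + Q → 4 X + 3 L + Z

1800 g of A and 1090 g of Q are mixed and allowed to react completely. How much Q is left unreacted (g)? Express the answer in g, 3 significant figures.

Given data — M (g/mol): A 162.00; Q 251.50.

159 g

n(A) = 1800 / 162.00 = 11.11 mol
n(Q) = 1090 / 251.50 = 4.334 mol
n/ν for A = 11.11/3 = 3.703
n/ν for Q = 4.334/1 = 4.334
Smallest n/ν is A → limiting reagent.
Q consumed = (1/3) × 11.11 = 3.703 mol
Q remaining = 4.334 − 3.703 = 0.6310 mol
mass = 0.6310 × 251.50 = 158.7 g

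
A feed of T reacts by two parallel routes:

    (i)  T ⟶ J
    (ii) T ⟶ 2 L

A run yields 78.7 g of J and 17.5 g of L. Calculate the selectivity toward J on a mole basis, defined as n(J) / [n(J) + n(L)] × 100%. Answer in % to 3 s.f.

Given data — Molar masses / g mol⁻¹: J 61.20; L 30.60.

n(J) = 78.7 / 61.20 = 1.286 mol
n(L) = 17.5 / 30.60 = 0.5719 mol
selectivity = 1.286/(1.286+0.5719) × 100 = 69.22 %

69.2 %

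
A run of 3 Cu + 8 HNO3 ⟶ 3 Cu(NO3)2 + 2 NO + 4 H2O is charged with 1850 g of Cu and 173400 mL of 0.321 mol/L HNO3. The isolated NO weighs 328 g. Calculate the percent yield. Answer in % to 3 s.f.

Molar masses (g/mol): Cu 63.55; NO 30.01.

78.5 %

n(Cu) = 1850 / 63.55 = 29.11 mol
n(HNO3) = 0.321 × 173400/1000 = 55.66 mol
n/ν for Cu = 29.11/3 = 9.703
n/ν for HNO3 = 55.66/8 = 6.958
Smallest n/ν is HNO3 → limiting reagent.
theoretical n(NO) = (2/8) × 55.66 = 13.92 mol → 417.7 g
% yield = 328 / 417.7 × 100 = 78.53 %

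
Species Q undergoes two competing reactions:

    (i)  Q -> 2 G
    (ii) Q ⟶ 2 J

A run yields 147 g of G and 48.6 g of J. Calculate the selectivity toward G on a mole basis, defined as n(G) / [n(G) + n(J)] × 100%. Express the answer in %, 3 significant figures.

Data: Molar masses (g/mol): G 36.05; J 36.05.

n(G) = 147 / 36.05 = 4.078 mol
n(J) = 48.6 / 36.05 = 1.348 mol
selectivity = 4.078/(4.078+1.348) × 100 = 75.16 %

75.2 %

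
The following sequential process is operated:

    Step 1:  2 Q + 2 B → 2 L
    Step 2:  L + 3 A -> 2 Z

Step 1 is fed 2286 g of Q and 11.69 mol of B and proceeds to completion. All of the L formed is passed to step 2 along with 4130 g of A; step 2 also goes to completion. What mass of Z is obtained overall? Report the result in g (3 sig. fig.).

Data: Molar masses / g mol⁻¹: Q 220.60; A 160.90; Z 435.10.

Step 1:
n(Q) = 2286 / 220.60 = 10.36 mol
n(B) = 11.69 mol
n/ν for Q = 10.36/2 = 5.180
n/ν for B = 11.69/2 = 5.845
Smallest n/ν is Q → limiting reagent.
n(L) produced = (2/2) × 10.36 = 10.36 mol
Step 2:
n(L) available = 10.36 mol
n(A) = 4130 / 160.90 = 25.67 mol
n/ν for L = 10.36/1 = 10.36
n/ν for A = 25.67/3 = 8.557
Smallest n/ν is A → limiting reagent.
n(Z) = (2/3) × 25.67 = 17.11 mol
mass = 17.11 × 435.10 = 7445 g

7450 g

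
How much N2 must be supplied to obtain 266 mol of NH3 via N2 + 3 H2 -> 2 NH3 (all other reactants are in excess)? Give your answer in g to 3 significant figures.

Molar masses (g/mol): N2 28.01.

3730 g

n(NH3) = 266.0 mol
n(N2) = (1/2) × 266.0 = 133.0 mol
mass = 133.0 × 28.01 = 3725 g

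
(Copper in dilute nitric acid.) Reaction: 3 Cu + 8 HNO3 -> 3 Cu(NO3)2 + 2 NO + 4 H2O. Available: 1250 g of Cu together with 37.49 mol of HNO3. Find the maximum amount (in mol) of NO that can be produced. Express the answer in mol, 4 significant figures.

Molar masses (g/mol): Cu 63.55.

n(Cu) = 1250 / 63.55 = 19.67 mol
n(HNO3) = 37.49 mol
n/ν → Cu: 6.557, HNO3: 4.686; HNO3 is limiting.
n(NO) = (2/8) × 37.49 = 9.373 mol

9.373 mol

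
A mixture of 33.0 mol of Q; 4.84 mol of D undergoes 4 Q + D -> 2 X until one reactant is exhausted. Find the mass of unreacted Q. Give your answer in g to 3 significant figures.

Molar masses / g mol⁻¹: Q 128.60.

1750 g

n(Q) = 33.00 mol
n(D) = 4.840 mol
n/ν for Q = 33.00/4 = 8.250
n/ν for D = 4.840/1 = 4.840
Smallest n/ν is D → limiting reagent.
Q consumed = (4/1) × 4.840 = 19.36 mol
Q remaining = 33.00 − 19.36 = 13.64 mol
mass = 13.64 × 128.60 = 1754 g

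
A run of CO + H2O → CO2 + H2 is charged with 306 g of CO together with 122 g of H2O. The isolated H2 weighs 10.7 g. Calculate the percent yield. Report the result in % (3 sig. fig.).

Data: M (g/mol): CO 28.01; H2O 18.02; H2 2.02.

78.2 %

n(CO) = 306.0 / 28.01 = 10.92 mol
n(H2O) = 122.0 / 18.02 = 6.770 mol
n/ν → CO: 10.92, H2O: 6.770; H2O is limiting.
theoretical n(H2) = (1/1) × 6.770 = 6.770 mol → 13.68 g
% yield = 10.7 / 13.68 × 100 = 78.22 %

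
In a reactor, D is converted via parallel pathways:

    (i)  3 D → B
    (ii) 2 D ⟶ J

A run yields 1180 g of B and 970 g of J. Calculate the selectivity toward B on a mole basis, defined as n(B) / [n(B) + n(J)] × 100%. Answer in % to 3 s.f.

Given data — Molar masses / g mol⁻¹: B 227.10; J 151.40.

n(B) = 1180 / 227.10 = 5.196 mol
n(J) = 970 / 151.40 = 6.407 mol
selectivity = 5.196/(5.196+6.407) × 100 = 44.78 %

44.8 %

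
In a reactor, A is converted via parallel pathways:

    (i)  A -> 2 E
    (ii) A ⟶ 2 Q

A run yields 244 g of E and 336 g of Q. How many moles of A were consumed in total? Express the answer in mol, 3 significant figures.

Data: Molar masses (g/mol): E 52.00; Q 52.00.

n(E) = 244 / 52.00 = 4.692 mol
n(Q) = 336 / 52.00 = 6.462 mol
n(A) via (i) = (1/2)×4.692 = 2.346 mol
n(A) via (ii) = (1/2)×6.462 = 3.231 mol
total n(A) = 2.346 + 3.231 = 5.577 mol

5.58 mol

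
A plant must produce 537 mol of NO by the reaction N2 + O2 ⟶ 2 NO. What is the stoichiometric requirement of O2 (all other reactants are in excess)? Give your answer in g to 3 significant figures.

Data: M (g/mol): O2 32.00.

8590 g

n(NO) = 537.0 mol
n(O2) = (1/2) × 537.0 = 268.5 mol
mass = 268.5 × 32.00 = 8592 g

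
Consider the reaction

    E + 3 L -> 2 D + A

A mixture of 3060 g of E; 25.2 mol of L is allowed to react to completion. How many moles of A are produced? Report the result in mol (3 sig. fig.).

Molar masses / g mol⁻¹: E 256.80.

n(E) = 3060 / 256.80 = 11.92 mol
n(L) = 25.20 mol
n/ν for E = 11.92/1 = 11.92
n/ν for L = 25.20/3 = 8.400
Smallest n/ν is L → limiting reagent.
n(A) = (1/3) × 25.20 = 8.400 mol

8.40 mol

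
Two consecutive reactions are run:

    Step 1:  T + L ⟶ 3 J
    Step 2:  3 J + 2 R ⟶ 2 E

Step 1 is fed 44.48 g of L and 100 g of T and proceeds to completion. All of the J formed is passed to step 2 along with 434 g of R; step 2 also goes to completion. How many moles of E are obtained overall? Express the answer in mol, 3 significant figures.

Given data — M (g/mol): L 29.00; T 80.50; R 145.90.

Step 1:
n(L) = 44.48 / 29.00 = 1.534 mol
n(T) = 100.0 / 80.50 = 1.242 mol
n/ν for L = 1.534/1 = 1.534
n/ν for T = 1.242/1 = 1.242
Smallest n/ν is T → limiting reagent.
n(J) produced = (3/1) × 1.242 = 3.726 mol
Step 2:
n(J) available = 3.726 mol
n(R) = 434.0 / 145.90 = 2.975 mol
n/ν for J = 3.726/3 = 1.242
n/ν for R = 2.975/2 = 1.488
Smallest n/ν is J → limiting reagent.
n(E) = (2/3) × 3.726 = 2.484 mol

2.48 mol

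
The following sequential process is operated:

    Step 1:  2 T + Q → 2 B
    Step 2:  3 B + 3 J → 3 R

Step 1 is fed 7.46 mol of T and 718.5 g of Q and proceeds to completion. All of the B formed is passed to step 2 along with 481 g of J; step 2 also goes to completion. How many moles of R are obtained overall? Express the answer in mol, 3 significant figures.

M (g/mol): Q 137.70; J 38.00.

Step 1:
n(T) = 7.460 mol
n(Q) = 718.5 / 137.70 = 5.218 mol
n/ν → T: 3.730, Q: 5.218; T is limiting.
n(B) produced = (2/2) × 7.460 = 7.460 mol
Step 2:
n(B) available = 7.460 mol
n(J) = 481.0 / 38.00 = 12.66 mol
n/ν → B: 2.487, J: 4.220; B is limiting.
n(R) = (3/3) × 7.460 = 7.460 mol

7.46 mol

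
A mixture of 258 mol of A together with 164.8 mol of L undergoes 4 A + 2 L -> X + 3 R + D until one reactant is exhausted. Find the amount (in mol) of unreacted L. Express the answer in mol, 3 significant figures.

35.8 mol

n(A) = 258.0 mol
n(L) = 164.8 mol
n/ν → A: 64.50, L: 82.40; A is limiting.
L consumed = (2/4) × 258.0 = 129.0 mol
L remaining = 164.8 − 129.0 = 35.80 mol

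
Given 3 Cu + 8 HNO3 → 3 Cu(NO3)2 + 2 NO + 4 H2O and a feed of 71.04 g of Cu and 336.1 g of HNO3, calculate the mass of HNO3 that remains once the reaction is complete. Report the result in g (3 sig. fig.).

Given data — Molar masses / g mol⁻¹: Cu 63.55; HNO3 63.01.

148 g

n(Cu) = 71.04 / 63.55 = 1.118 mol
n(HNO3) = 336.1 / 63.01 = 5.334 mol
n/ν → Cu: 0.3727, HNO3: 0.6668; Cu is limiting.
HNO3 consumed = (8/3) × 1.118 = 2.981 mol
HNO3 remaining = 5.334 − 2.981 = 2.353 mol
mass = 2.353 × 63.01 = 148.3 g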